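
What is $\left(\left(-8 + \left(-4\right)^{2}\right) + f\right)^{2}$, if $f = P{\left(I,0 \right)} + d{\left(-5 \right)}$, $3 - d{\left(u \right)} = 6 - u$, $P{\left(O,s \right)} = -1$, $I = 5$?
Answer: $1$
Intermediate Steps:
$d{\left(u \right)} = -3 + u$ ($d{\left(u \right)} = 3 - \left(6 - u\right) = 3 + \left(-6 + u\right) = -3 + u$)
$f = -9$ ($f = -1 - 8 = -9$)
$\left(\left(-8 + \left(-4\right)^{2}\right) + f\right)^{2} = \left(\left(-8 + \left(-4\right)^{2}\right) - 9\right)^{2} = \left(\left(-8 + 16\right) - 9\right)^{2} = \left(8 - 9\right)^{2} = \left(-1\right)^{2} = 1$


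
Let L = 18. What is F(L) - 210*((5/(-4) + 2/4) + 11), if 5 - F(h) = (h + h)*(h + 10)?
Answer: -6311/2 ≈ -3155.5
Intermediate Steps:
F(h) = 5 - 2*h*(10 + h) (F(h) = 5 - (h + h)*(h + 10) = 5 - 2*h*(10 + h))
F(L) - 210*((5/(-4) + 2/4) + 11) = (5 - 20*18 - 2*18²) - 210*((5/(-4) + 2/4) + 11) = (5 - 360 - 2*324) - 210*((5*(-¼) + 2*(¼)) + 11) = (5 - 360 - 648) - 210*((-5/4 + ½) + 11) = -1003 - 210*(-¾ + 11) = -1003 - 210*41/4 = -1003 - 30*287/4 = -1003 - 4305/2 = -6311/2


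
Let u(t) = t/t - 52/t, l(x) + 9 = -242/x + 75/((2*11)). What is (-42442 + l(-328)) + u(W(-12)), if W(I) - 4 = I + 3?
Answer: -382767787/9020 ≈ -42435.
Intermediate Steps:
W(I) = 7 + I (W(I) = 4 + (I + 3) = 4 + (3 + I) = 7 + I)
l(x) = -123/22 - 242/x (l(x) = -9 + (-242/x + 75/((2*11))) = -9 + (-242/x + 75/22) = -9 + (75/22 - 242/x) = -123/22 - 242/x)
u(t) = 1 - 52/t
(-42442 + l(-328)) + u(W(-12)) = (-42442 + (-123/22 - 242/(-328))) + (-52 + (7 - 12))/(7 - 12) = (-42442 + (-123/22 - 242*(-1/328))) + (-52 - 5)/(-5) = (-42442 + (-123/22 + 121/164)) - 1/5*(-57) = (-42442 - 8755/1804) + 57/5 = -76574123/1804 + 57/5 = -382767787/9020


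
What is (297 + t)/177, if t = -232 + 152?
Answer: 217/177 ≈ 1.2260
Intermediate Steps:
t = -80
(297 + t)/177 = (297 - 80)/177 = (1/177)*217 = 217/177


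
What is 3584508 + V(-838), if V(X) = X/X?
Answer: 3584509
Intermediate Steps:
V(X) = 1
3584508 + V(-838) = 3584508 + 1 = 3584509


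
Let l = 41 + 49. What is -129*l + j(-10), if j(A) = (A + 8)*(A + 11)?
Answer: -11612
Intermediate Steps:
j(A) = (8 + A)*(11 + A)
l = 90
-129*l + j(-10) = -129*90 + (88 + (-10)**2 + 19*(-10)) = -11610 + (88 + 100 - 190) = -11610 - 2 = -11612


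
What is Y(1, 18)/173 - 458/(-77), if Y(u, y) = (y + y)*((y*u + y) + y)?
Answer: 228922/13321 ≈ 17.185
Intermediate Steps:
Y(u, y) = 2*y*(2*y + u*y) (Y(u, y) = (2*y)*((u*y + y) + y) = (2*y)*((y + u*y) + y) = (2*y)*(2*y + u*y) = 2*y*(2*y + u*y))
Y(1, 18)/173 - 458/(-77) = (2*18²*(2 + 1))/173 - 458/(-77) = (2*324*3)*(1/173) - 458*(-1/77) = 1944*(1/173) + 458/77 = 1944/173 + 458/77 = 228922/13321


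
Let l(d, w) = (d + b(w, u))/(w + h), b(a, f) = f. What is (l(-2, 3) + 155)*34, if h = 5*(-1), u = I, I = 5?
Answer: 5219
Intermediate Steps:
u = 5
h = -5
l(d, w) = (5 + d)/(-5 + w) (l(d, w) = (d + 5)/(w - 5) = (5 + d)/(-5 + w))
(l(-2, 3) + 155)*34 = ((5 - 2)/(-5 + 3) + 155)*34 = (3/(-2) + 155)*34 = (-½*3 + 155)*34 = (-3/2 + 155)*34 = (307/2)*34 = 5219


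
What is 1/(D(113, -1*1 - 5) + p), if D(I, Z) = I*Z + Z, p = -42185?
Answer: -1/42869 ≈ -2.3327e-5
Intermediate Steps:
D(I, Z) = Z + I*Z
1/(D(113, -1*1 - 5) + p) = 1/((-1*1 - 5)*(1 + 113) - 42185) = 1/((-1 - 5)*114 - 42185) = 1/(-6*114 - 42185) = 1/(-684 - 42185) = 1/(-42869) = -1/42869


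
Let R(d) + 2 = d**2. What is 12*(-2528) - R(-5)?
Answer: -30359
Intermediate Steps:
R(d) = -2 + d**2
12*(-2528) - R(-5) = 12*(-2528) - (-2 + (-5)**2) = -30336 - (-2 + 25) = -30336 - 1*23 = -30336 - 23 = -30359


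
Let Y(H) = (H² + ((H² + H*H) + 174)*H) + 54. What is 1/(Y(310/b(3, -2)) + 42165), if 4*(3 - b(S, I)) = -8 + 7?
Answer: 2197/3962455383 ≈ 5.5445e-7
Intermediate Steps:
b(S, I) = 13/4 (b(S, I) = 3 - (-8 + 7)/4 = 3 - ¼*(-1) = 3 + ¼ = 13/4)
Y(H) = 54 + H² + H*(174 + 2*H²) (Y(H) = (H² + ((H² + H²) + 174)*H) + 54 = (H² + (2*H² + 174)*H) + 54 = (H² + (174 + 2*H²)*H) + 54 = (H² + H*(174 + 2*H²)) + 54 = 54 + H² + H*(174 + 2*H²))
1/(Y(310/b(3, -2)) + 42165) = 1/((54 + (310/(13/4))² + 2*(310/(13/4))³ + 174*(310/(13/4))) + 42165) = 1/((54 + (310*(4/13))² + 2*(310*(4/13))³ + 174*(310*(4/13))) + 42165) = 1/((54 + (1240/13)² + 2*(1240/13)³ + 174*(1240/13)) + 42165) = 1/((54 + 1537600/169 + 2*(1906624000/2197) + 215760/13) + 42165) = 1/((54 + 1537600/169 + 3813248000/2197 + 215760/13) + 42165) = 1/(3869818878/2197 + 42165) = 1/(3962455383/2197) = 2197/3962455383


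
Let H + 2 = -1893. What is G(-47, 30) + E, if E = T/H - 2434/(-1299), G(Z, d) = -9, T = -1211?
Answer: -15968926/2461605 ≈ -6.4872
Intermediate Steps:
H = -1895 (H = -2 - 1893 = -1895)
E = 6185519/2461605 (E = -1211/(-1895) - 2434/(-1299) = -1211*(-1/1895) - 2434*(-1/1299) = 1211/1895 + 2434/1299 = 6185519/2461605 ≈ 2.5128)
G(-47, 30) + E = -9 + 6185519/2461605 = -15968926/2461605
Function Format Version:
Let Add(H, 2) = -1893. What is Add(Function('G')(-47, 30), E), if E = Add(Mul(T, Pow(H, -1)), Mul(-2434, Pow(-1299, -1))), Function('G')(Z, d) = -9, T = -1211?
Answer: Rational(-15968926, 2461605) ≈ -6.4872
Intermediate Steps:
H = -1895 (H = Add(-2, -1893) = -1895)
E = Rational(6185519, 2461605) (E = Add(Mul(-1211, Pow(-1895, -1)), Mul(-2434, Pow(-1299, -1))) = Add(Mul(-1211, Rational(-1, 1895)), Mul(-2434, Rational(-1, 1299))) = Add(Rational(1211, 1895), Rational(2434, 1299)) = Rational(6185519, 2461605) ≈ 2.5128)
Add(Function('G')(-47, 30), E) = Add(-9, Rational(6185519, 2461605)) = Rational(-15968926, 2461605)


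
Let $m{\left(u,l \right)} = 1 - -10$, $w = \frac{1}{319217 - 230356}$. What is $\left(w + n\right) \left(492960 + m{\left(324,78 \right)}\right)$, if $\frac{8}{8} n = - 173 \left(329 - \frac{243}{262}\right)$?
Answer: $- \frac{651403092119458263}{23281582} \approx -2.7979 \cdot 10^{10}$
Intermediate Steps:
$w = \frac{1}{88861} \approx 1.1254 \cdot 10^{-5}$
$m{\left(u,l \right)} = 11$ ($m{\left(u,l \right)} = 1 + 10 = 11$)
$n = - \frac{14870215}{262}$ ($n = - 173 \left(329 - \frac{243}{262}\right) = \left(-173\right) \frac{85955}{262} = - \frac{14870215}{262} \approx -56757.0$)
$\left(w + n\right) \left(492960 + m{\left(324,78 \right)}\right) = \left(\frac{1}{88861} - \frac{14870215}{262}\right) \left(492960 + 11\right) = \left(- \frac{1321382174853}{23281582}\right) 492971 = - \frac{651403092119458263}{23281582}$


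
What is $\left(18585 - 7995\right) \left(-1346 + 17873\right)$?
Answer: $175020930$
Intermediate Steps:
$\left(18585 - 7995\right) \left(-1346 + 17873\right) = 10590 \cdot 16527 = 175020930$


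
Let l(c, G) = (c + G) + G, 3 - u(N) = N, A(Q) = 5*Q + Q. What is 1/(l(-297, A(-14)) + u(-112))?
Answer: -1/350 ≈ -0.0028571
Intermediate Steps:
A(Q) = 6*Q
u(N) = 3 - N
l(c, G) = c + 2*G (l(c, G) = (G + c) + G = c + 2*G)
1/(l(-297, A(-14)) + u(-112)) = 1/((-297 + 2*(6*(-14))) + (3 - 1*(-112))) = 1/((-297 + 2*(-84)) + (3 + 112)) = 1/((-297 - 168) + 115) = 1/(-465 + 115) = 1/(-350) = -1/350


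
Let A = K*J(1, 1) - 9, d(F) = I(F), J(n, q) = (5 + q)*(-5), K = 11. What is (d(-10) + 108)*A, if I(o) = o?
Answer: -33222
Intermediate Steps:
J(n, q) = -25 - 5*q
d(F) = F
A = -339 (A = 11*(-25 - 5*1) - 9 = 11*(-25 - 5) - 9 = 11*(-30) - 9 = -330 - 9 = -339)
(d(-10) + 108)*A = (-10 + 108)*(-339) = 98*(-339) = -33222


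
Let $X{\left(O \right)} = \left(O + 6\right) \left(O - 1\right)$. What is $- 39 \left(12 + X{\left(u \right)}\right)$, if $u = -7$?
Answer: $-780$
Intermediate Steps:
$X{\left(O \right)} = \left(-1 + O\right) \left(6 + O\right)$ ($X{\left(O \right)} = \left(6 + O\right) \left(-1 + O\right) = \left(-1 + O\right) \left(6 + O\right)$)
$- 39 \left(12 + X{\left(u \right)}\right) = - 39 \left(12 + \left(-6 + \left(-7\right)^{2} + 5 \left(-7\right)\right)\right) = - 39 \left(12 - -8\right) = - 39 \left(12 + 8\right) = \left(-39\right) 20 = -780$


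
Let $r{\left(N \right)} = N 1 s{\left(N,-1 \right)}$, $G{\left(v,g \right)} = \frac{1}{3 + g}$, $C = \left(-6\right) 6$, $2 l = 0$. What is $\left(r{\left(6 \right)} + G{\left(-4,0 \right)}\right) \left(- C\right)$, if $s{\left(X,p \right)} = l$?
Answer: $12$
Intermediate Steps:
$l = 0$ ($l = \frac{1}{2} \cdot 0 = 0$)
$C = -36$
$s{\left(X,p \right)} = 0$
$r{\left(N \right)} = 0$ ($r{\left(N \right)} = N 1 \cdot 0 = N 0 = 0$)
$\left(r{\left(6 \right)} + G{\left(-4,0 \right)}\right) \left(- C\right) = \left(0 + \frac{1}{3 + 0}\right) \left(\left(-1\right) \left(-36\right)\right) = \left(0 + \frac{1}{3}\right) 36 = \frac{1}{3} \cdot 36 = 12$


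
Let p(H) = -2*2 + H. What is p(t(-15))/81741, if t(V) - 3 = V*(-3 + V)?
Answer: 269/81741 ≈ 0.0032909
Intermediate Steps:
t(V) = 3 + V*(-3 + V)
p(H) = -4 + H
p(t(-15))/81741 = (-4 + (3 + (-15)² - 3*(-15)))/81741 = (-4 + (3 + 225 + 45))*(1/81741) = (-4 + 273)*(1/81741) = 269*(1/81741) = 269/81741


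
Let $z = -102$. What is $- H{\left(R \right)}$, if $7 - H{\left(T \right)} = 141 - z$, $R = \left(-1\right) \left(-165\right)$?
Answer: $236$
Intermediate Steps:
$R = 165$
$H{\left(T \right)} = -236$ ($H{\left(T \right)} = 7 - \left(141 - -102\right) = 7 - \left(141 + 102\right) = 7 - 243 = -236$)
$- H{\left(R \right)} = \left(-1\right) \left(-236\right) = 236$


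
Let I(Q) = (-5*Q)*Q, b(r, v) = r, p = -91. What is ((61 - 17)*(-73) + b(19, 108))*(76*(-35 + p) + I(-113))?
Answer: 234433253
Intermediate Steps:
I(Q) = -5*Q²
((61 - 17)*(-73) + b(19, 108))*(76*(-35 + p) + I(-113)) = ((61 - 17)*(-73) + 19)*(76*(-35 - 91) - 5*(-113)²) = (44*(-73) + 19)*(76*(-126) - 5*12769) = (-3212 + 19)*(-9576 - 63845) = -3193*(-73421) = 234433253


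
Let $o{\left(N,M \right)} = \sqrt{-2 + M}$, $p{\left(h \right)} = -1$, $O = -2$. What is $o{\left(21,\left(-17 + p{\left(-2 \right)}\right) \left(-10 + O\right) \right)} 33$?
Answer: $33 \sqrt{214} \approx 482.75$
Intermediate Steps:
$o{\left(21,\left(-17 + p{\left(-2 \right)}\right) \left(-10 + O\right) \right)} 33 = \sqrt{-2 + \left(-17 - 1\right) \left(-10 - 2\right)} 33 = \sqrt{-2 - -216} \cdot 33 = \sqrt{-2 + 216} \cdot 33 = \sqrt{214} \cdot 33 = 33 \sqrt{214}$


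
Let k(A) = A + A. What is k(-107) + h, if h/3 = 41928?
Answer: 125570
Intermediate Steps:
h = 125784 (h = 3*41928 = 125784)
k(A) = 2*A
k(-107) + h = 2*(-107) + 125784 = -214 + 125784 = 125570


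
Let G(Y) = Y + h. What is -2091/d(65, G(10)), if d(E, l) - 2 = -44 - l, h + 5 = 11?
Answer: 2091/58 ≈ 36.052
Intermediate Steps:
h = 6 (h = -5 + 11 = 6)
G(Y) = 6 + Y (G(Y) = Y + 6 = 6 + Y)
d(E, l) = -42 - l (d(E, l) = 2 + (-44 - l) = -42 - l)
-2091/d(65, G(10)) = -2091/(-42 - (6 + 10)) = -2091/(-42 - 1*16) = -2091/(-42 - 16) = -2091/(-58) = -2091*(-1/58) = 2091/58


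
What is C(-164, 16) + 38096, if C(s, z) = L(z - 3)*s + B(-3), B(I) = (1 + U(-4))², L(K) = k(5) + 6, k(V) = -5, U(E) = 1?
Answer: 37936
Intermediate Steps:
L(K) = 1 (L(K) = -5 + 6 = 1)
B(I) = 4 (B(I) = (1 + 1)² = 2² = 4)
C(s, z) = 4 + s (C(s, z) = 1*s + 4 = s + 4 = 4 + s)
C(-164, 16) + 38096 = (4 - 164) + 38096 = -160 + 38096 = 37936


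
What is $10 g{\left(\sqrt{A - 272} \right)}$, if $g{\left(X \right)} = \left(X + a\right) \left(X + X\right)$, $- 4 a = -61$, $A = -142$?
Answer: $-8280 + 915 i \sqrt{46} \approx -8280.0 + 6205.8 i$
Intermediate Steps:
$a = \frac{61}{4}$ ($a = \left(- \frac{1}{4}\right) \left(-61\right) = \frac{61}{4} \approx 15.25$)
$g{\left(X \right)} = 2 X \left(\frac{61}{4} + X\right)$ ($g{\left(X \right)} = \left(X + \frac{61}{4}\right) \left(X + X\right) = \left(\frac{61}{4} + X\right) 2 X = 2 X \left(\frac{61}{4} + X\right)$)
$10 g{\left(\sqrt{A - 272} \right)} = 10 \frac{\sqrt{-142 - 272} \left(61 + 4 \sqrt{-142 - 272}\right)}{2} = 10 \frac{\sqrt{-414} \left(61 + 4 \sqrt{-414}\right)}{2} = 10 \frac{3 i \sqrt{46} \left(61 + 4 \cdot 3 i \sqrt{46}\right)}{2} = 10 \frac{3 i \sqrt{46} \left(61 + 12 i \sqrt{46}\right)}{2} = 15 i \sqrt{46} \left(61 + 12 i \sqrt{46}\right)$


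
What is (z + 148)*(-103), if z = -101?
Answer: -4841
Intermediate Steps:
(z + 148)*(-103) = (-101 + 148)*(-103) = 47*(-103) = -4841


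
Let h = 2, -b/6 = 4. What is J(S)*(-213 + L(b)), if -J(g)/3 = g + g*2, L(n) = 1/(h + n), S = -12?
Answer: -253098/11 ≈ -23009.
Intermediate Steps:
b = -24 (b = -6*4 = -24)
L(n) = 1/(2 + n)
J(g) = -9*g (J(g) = -3*(g + g*2) = -3*(g + 2*g) = -9*g)
J(S)*(-213 + L(b)) = (-9*(-12))*(-213 + 1/(2 - 24)) = 108*(-213 + 1/(-22)) = 108*(-213 - 1/22) = 108*(-4687/22) = -253098/11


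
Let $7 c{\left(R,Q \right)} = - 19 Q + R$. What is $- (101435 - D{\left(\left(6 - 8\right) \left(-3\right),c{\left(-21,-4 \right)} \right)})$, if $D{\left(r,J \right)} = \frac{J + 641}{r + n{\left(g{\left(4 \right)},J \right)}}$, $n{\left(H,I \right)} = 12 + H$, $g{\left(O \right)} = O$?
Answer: $- \frac{7808224}{77} \approx -1.0141 \cdot 10^{5}$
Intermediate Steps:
$c{\left(R,Q \right)} = - \frac{19 Q}{7} + \frac{R}{7}$ ($c{\left(R,Q \right)} = \frac{- 19 Q + R}{7} = \frac{R - 19 Q}{7} = - \frac{19 Q}{7} + \frac{R}{7}$)
$D{\left(r,J \right)} = \frac{641 + J}{16 + r}$ ($D{\left(r,J \right)} = \frac{J + 641}{r + \left(12 + 4\right)} = \frac{641 + J}{r + 16} = \frac{641 + J}{16 + r}$)
$- (101435 - D{\left(\left(6 - 8\right) \left(-3\right),c{\left(-21,-4 \right)} \right)}) = - (101435 - \frac{641 + \left(\left(- \frac{19}{7}\right) \left(-4\right) + \frac{1}{7} \left(-21\right)\right)}{16 + \left(6 - 8\right) \left(-3\right)}) = - (101435 - \frac{641 + \left(\frac{76}{7} - 3\right)}{16 - -6}) = - (101435 - \frac{641 + \frac{55}{7}}{16 + 6}) = - (101435 - \frac{1}{22} \cdot \frac{4542}{7}) = - (101435 - \frac{2271}{77}) = \left(-1\right) \frac{7808224}{77} = - \frac{7808224}{77}$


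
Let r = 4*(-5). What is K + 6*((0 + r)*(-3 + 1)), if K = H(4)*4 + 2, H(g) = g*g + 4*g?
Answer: 370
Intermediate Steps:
H(g) = g**2 + 4*g
r = -20
K = 130 (K = (4*(4 + 4))*4 + 2 = (4*8)*4 + 2 = 32*4 + 2 = 128 + 2 = 130)
K + 6*((0 + r)*(-3 + 1)) = 130 + 6*((0 - 20)*(-3 + 1)) = 130 + 6*(-20*(-2)) = 130 + 6*40 = 130 + 240 = 370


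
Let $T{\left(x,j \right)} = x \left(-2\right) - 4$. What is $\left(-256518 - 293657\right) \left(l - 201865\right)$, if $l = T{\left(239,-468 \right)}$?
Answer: $111326260725$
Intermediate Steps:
$T{\left(x,j \right)} = -4 - 2 x$ ($T{\left(x,j \right)} = - 2 x - 4 = -4 - 2 x$)
$l = -482$ ($l = -4 - 478 = -482$)
$\left(-256518 - 293657\right) \left(l - 201865\right) = \left(-256518 - 293657\right) \left(-482 - 201865\right) = \left(-256518 - 293657\right) \left(-202347\right) = \left(-550175\right) \left(-202347\right) = 111326260725$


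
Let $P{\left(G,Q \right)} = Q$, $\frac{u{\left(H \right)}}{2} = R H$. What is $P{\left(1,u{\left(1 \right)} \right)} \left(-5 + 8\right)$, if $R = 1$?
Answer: $6$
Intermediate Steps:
$u{\left(H \right)} = 2 H$ ($u{\left(H \right)} = 2 \cdot 1 H = 2 H$)
$P{\left(1,u{\left(1 \right)} \right)} \left(-5 + 8\right) = 2 \cdot 1 \left(-5 + 8\right) = 2 \cdot 3 = 6$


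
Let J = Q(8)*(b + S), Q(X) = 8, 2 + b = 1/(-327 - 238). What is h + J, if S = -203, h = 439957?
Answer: 247649097/565 ≈ 4.3832e+5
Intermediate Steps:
b = -1131/565 (b = -2 + 1/(-327 - 238) = -2 + 1/(-565) = -2 - 1/565 = -1131/565 ≈ -2.0018)
J = -926608/565 (J = 8*(-1131/565 - 203) = 8*(-115826/565) = -926608/565 ≈ -1640.0)
h + J = 439957 - 926608/565 = 247649097/565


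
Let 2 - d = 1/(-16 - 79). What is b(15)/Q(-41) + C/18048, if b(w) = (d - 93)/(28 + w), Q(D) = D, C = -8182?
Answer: -607177679/1511384640 ≈ -0.40174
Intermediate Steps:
d = 191/95 (d = 2 - 1/(-16 - 79) = 2 - 1/(-95) = 2 - 1*(-1/95) = 2 + 1/95 = 191/95 ≈ 2.0105)
b(w) = -8644/(95*(28 + w)) (b(w) = (191/95 - 93)/(28 + w) = -8644/(95*(28 + w)))
b(15)/Q(-41) + C/18048 = -8644/(2660 + 95*15)/(-41) - 8182/18048 = -8644/(2660 + 1425)*(-1/41) - 8182*1/18048 = -8644/4085*(-1/41) - 4091/9024 = 8644/167485 - 4091/9024 = -607177679/1511384640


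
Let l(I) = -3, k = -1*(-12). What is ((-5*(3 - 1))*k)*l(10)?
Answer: 360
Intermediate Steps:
k = 12
((-5*(3 - 1))*k)*l(10) = (-5*(3 - 1)*12)*(-3) = (-5*2*12)*(-3) = -10*12*(-3) = -120*(-3) = 360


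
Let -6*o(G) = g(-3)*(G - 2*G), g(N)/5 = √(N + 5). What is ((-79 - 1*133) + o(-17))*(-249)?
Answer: 52788 + 7055*√2/2 ≈ 57777.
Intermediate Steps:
g(N) = 5*√(5 + N) (g(N) = 5*√(N + 5) = 5*√(5 + N))
o(G) = 5*G*√2/6 (o(G) = -5*√(5 - 3)*(G - 2*G)/6 = -5*√2*(-G)/6 = -(-5)*G*√2/6 = 5*G*√2/6)
((-79 - 1*133) + o(-17))*(-249) = ((-79 - 1*133) + (⅚)*(-17)*√2)*(-249) = ((-79 - 133) - 85*√2/6)*(-249) = (-212 - 85*√2/6)*(-249) = 52788 + 7055*√2/2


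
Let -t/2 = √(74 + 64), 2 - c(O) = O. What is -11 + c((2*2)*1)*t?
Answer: -11 + 4*√138 ≈ 35.989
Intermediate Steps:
c(O) = 2 - O
t = -2*√138 (t = -2*√(74 + 64) = -2*√138 ≈ -23.495)
-11 + c((2*2)*1)*t = -11 + (2 - 2*2)*(-2*√138) = -11 + (2 - 4)*(-2*√138) = -11 - (-4)*√138 = -11 + 4*√138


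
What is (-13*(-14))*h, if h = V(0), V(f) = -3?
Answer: -546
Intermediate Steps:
h = -3
(-13*(-14))*h = -13*(-14)*(-3) = 182*(-3) = -546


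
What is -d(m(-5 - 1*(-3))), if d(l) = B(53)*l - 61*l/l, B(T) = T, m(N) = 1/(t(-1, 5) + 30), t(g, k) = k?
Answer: 2082/35 ≈ 59.486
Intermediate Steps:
m(N) = 1/35 (m(N) = 1/(5 + 30) = 1/35)
d(l) = -61 + 53*l (d(l) = 53*l - 61*l/l = 53*l - 61*1 = 53*l - 61 = -61 + 53*l)
-d(m(-5 - 1*(-3))) = -(-61 + 53*(1/35)) = -(-61 + 53/35) = -1*(-2082/35) = 2082/35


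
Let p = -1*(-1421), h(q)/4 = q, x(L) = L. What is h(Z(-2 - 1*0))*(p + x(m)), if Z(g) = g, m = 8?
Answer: -11432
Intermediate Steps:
h(q) = 4*q
p = 1421
h(Z(-2 - 1*0))*(p + x(m)) = (4*(-2 - 1*0))*(1421 + 8) = (4*(-2 + 0))*1429 = (4*(-2))*1429 = -8*1429 = -11432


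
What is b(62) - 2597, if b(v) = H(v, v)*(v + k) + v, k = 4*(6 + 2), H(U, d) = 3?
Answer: -2253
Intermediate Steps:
k = 32 (k = 4*8 = 32)
b(v) = 96 + 4*v (b(v) = 3*(v + 32) + v = 3*(32 + v) + v = (96 + 3*v) + v = 96 + 4*v)
b(62) - 2597 = (96 + 4*62) - 2597 = (96 + 248) - 2597 = 344 - 2597 = -2253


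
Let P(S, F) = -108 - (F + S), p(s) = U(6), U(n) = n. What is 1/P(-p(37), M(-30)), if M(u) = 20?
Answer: -1/122 ≈ -0.0081967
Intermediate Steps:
p(s) = 6
P(S, F) = -108 - F - S (P(S, F) = -108 + (-F - S) = -108 - F - S)
1/P(-p(37), M(-30)) = 1/(-108 - 1*20 - (-1)*6) = 1/(-108 - 20 - 1*(-6)) = 1/(-108 - 20 + 6) = 1/(-122) = -1/122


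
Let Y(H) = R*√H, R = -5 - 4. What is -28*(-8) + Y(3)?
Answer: 224 - 9*√3 ≈ 208.41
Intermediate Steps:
R = -9
Y(H) = -9*√H
-28*(-8) + Y(3) = -28*(-8) - 9*√3 = 224 - 9*√3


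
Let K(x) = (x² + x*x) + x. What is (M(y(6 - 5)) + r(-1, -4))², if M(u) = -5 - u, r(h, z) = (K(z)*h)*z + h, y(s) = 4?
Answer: 10404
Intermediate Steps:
K(x) = x + 2*x² (K(x) = (x² + x²) + x = 2*x² + x = x + 2*x²)
r(h, z) = h + h*z²*(1 + 2*z) (r(h, z) = ((z*(1 + 2*z))*h)*z + h = (h*z*(1 + 2*z))*z + h = h*z²*(1 + 2*z) + h = h + h*z²*(1 + 2*z))
(M(y(6 - 5)) + r(-1, -4))² = ((-5 - 1*4) - (1 + (-4)²*(1 + 2*(-4))))² = ((-5 - 4) - (1 + 16*(1 - 8)))² = (-9 - (1 + 16*(-7)))² = (-9 - (1 - 112))² = (-9 - 1*(-111))² = (-9 + 111)² = 102² = 10404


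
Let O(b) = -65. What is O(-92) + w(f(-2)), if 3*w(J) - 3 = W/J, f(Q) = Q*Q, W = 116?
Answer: -163/3 ≈ -54.333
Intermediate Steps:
f(Q) = Q²
w(J) = 1 + 116/(3*J) (w(J) = 1 + (116/J)/3 = 1 + 116/(3*J))
O(-92) + w(f(-2)) = -65 + (116/3 + (-2)²)/((-2)²) = -65 + (116/3 + 4)/4 = -65 + (¼)*(128/3) = -65 + 32/3 = -163/3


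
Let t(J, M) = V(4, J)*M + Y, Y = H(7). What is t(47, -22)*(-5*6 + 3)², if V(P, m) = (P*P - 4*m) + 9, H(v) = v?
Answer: 2619297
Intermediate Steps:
V(P, m) = 9 + P² - 4*m (V(P, m) = (P² - 4*m) + 9 = 9 + P² - 4*m)
Y = 7
t(J, M) = 7 + M*(25 - 4*J) (t(J, M) = (9 + 4² - 4*J)*M + 7 = (9 + 16 - 4*J)*M + 7 = (25 - 4*J)*M + 7 = M*(25 - 4*J) + 7 = 7 + M*(25 - 4*J))
t(47, -22)*(-5*6 + 3)² = (7 - 22*(25 - 4*47))*(-5*6 + 3)² = (7 - 22*(25 - 188))*(-30 + 3)² = (7 - 22*(-163))*(-27)² = (7 + 3586)*729 = 3593*729 = 2619297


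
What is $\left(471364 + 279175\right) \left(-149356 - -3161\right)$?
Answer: $-109725049105$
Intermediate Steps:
$\left(471364 + 279175\right) \left(-149356 - -3161\right) = 750539 \left(-149356 + \left(-249 + 3410\right)\right) = 750539 \left(-149356 + 3161\right) = 750539 \left(-146195\right) = -109725049105$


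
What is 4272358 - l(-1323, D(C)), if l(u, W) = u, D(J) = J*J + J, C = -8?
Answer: 4273681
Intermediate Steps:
D(J) = J + J**2 (D(J) = J**2 + J = J + J**2)
4272358 - l(-1323, D(C)) = 4272358 - 1*(-1323) = 4272358 + 1323 = 4273681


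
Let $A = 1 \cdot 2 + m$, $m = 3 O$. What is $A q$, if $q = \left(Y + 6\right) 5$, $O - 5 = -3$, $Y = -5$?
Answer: $40$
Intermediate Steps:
$O = 2$ ($O = 5 - 3 = 2$)
$m = 6$ ($m = 3 \cdot 2 = 6$)
$A = 8$ ($A = 1 \cdot 2 + 6 = 2 + 6 = 8$)
$q = 5$ ($q = \left(-5 + 6\right) 5 = 1 \cdot 5 = 5$)
$A q = 8 \cdot 5 = 40$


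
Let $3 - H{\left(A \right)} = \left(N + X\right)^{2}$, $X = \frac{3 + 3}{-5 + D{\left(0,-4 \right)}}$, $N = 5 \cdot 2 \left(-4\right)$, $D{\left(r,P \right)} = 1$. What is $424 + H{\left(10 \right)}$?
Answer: $- \frac{5181}{4} \approx -1295.3$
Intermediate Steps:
$N = -40$ ($N = 10 \left(-4\right) = -40$)
$X = - \frac{3}{2}$ ($X = \frac{3 + 3}{-5 + 1} = \frac{6}{-4} = 6 \left(- \frac{1}{4}\right) = - \frac{3}{2} \approx -1.5$)
$H{\left(A \right)} = - \frac{6877}{4}$ ($H{\left(A \right)} = 3 - \left(-40 - \frac{3}{2}\right)^{2} = 3 - \left(- \frac{83}{2}\right)^{2} = 3 - \frac{6889}{4} = - \frac{6877}{4}$)
$424 + H{\left(10 \right)} = 424 - \frac{6877}{4} = - \frac{5181}{4}$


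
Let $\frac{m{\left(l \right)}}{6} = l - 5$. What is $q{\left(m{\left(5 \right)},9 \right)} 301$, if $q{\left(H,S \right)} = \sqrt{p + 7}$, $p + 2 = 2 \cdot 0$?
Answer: $301 \sqrt{5} \approx 673.06$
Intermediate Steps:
$m{\left(l \right)} = -30 + 6 l$ ($m{\left(l \right)} = 6 \left(l - 5\right) = 6 \left(-5 + l\right) = -30 + 6 l$)
$p = -2$ ($p = -2 + 2 \cdot 0 = -2 + 0 = -2$)
$q{\left(H,S \right)} = \sqrt{5}$ ($q{\left(H,S \right)} = \sqrt{-2 + 7} = \sqrt{5}$)
$q{\left(m{\left(5 \right)},9 \right)} 301 = \sqrt{5} \cdot 301 = 301 \sqrt{5}$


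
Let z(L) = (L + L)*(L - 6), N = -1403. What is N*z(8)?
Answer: -44896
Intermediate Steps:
z(L) = 2*L*(-6 + L) (z(L) = (2*L)*(-6 + L) = 2*L*(-6 + L))
N*z(8) = -2806*8*(-6 + 8) = -2806*8*2 = -1403*32 = -44896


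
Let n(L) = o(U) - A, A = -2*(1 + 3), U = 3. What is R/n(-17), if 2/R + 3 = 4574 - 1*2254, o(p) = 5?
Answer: 2/30121 ≈ 6.6399e-5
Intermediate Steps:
A = -8 (A = -2*4 = -8)
R = 2/2317 (R = 2/(-3 + (4574 - 1*2254)) = 2/(-3 + (4574 - 2254)) = 2/(-3 + 2320) = 2/2317 ≈ 0.00086319)
n(L) = 13 (n(L) = 5 - 1*(-8) = 5 + 8 = 13)
R/n(-17) = (2/2317)/13 = (2/2317)*(1/13) = 2/30121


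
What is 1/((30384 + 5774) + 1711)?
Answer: 1/37869 ≈ 2.6407e-5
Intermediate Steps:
1/((30384 + 5774) + 1711) = 1/(36158 + 1711) = 1/37869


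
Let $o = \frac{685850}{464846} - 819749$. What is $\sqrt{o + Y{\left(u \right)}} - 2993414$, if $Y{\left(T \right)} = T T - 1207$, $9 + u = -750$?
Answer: $-2993414 + \frac{20 i \sqrt{33070445543954}}{232423} \approx -2.9934 \cdot 10^{6} + 494.85 i$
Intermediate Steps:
$u = -759$ ($u = -9 - 750 = -759$)
$Y{\left(T \right)} = -1207 + T^{2}$ ($Y{\left(T \right)} = T^{2} - 1207 = -1207 + T^{2}$)
$o = - \frac{190528178902}{232423}$ ($o = 685850 \cdot \frac{1}{464846} - 819749 = \frac{342925}{232423} - 819749 = - \frac{190528178902}{232423} \approx -8.1975 \cdot 10^{5}$)
$\sqrt{o + Y{\left(u \right)}} - 2993414 = \sqrt{- \frac{190528178902}{232423} - \left(1207 - \left(-759\right)^{2}\right)} - 2993414 = \sqrt{- \frac{190528178902}{232423} + \left(-1207 + 576081\right)} - 2993414 = \sqrt{- \frac{190528178902}{232423} + 574874} - 2993414 = \sqrt{- \frac{56914239200}{232423}} - 2993414 = \frac{20 i \sqrt{33070445543954}}{232423} - 2993414 = -2993414 + \frac{20 i \sqrt{33070445543954}}{232423}$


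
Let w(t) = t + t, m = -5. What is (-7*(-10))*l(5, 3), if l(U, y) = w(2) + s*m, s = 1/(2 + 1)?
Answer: 490/3 ≈ 163.33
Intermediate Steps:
w(t) = 2*t
s = ⅓ (s = 1/3 = ⅓ ≈ 0.33333)
l(U, y) = 7/3 (l(U, y) = 2*2 + (⅓)*(-5) = 4 - 5/3 = 7/3)
(-7*(-10))*l(5, 3) = -7*(-10)*(7/3) = 70*(7/3) = 490/3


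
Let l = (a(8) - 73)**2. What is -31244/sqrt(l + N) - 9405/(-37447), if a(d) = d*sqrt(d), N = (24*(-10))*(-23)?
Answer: 9405/37447 - 31244/sqrt(11361 - 2336*sqrt(2)) ≈ -347.82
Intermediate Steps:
N = 5520 (N = -240*(-23) = 5520)
a(d) = d**(3/2)
l = (-73 + 16*sqrt(2))**2 (l = (8**(3/2) - 73)**2 = (16*sqrt(2) - 73)**2 = (-73 + 16*sqrt(2))**2 ≈ 2537.4)
-31244/sqrt(l + N) - 9405/(-37447) = -31244/sqrt((5841 - 2336*sqrt(2)) + 5520) - 9405/(-37447) = -31244/sqrt(11361 - 2336*sqrt(2)) - 9405*(-1/37447) = -31244/sqrt(11361 - 2336*sqrt(2)) + 9405/37447 = 9405/37447 - 31244/sqrt(11361 - 2336*sqrt(2))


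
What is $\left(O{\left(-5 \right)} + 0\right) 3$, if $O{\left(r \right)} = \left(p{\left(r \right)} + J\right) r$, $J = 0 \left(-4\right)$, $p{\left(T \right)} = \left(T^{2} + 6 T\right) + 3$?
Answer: $30$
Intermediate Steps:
$p{\left(T \right)} = 3 + T^{2} + 6 T$
$J = 0$
$O{\left(r \right)} = r \left(3 + r^{2} + 6 r\right)$ ($O{\left(r \right)} = \left(\left(3 + r^{2} + 6 r\right) + 0\right) r = \left(3 + r^{2} + 6 r\right) r = r \left(3 + r^{2} + 6 r\right)$)
$\left(O{\left(-5 \right)} + 0\right) 3 = \left(- 5 \left(3 + \left(-5\right)^{2} + 6 \left(-5\right)\right) + 0\right) 3 = \left(- 5 \left(3 + 25 - 30\right) + 0\right) 3 = \left(\left(-5\right) \left(-2\right) + 0\right) 3 = \left(10 + 0\right) 3 = 10 \cdot 3 = 30$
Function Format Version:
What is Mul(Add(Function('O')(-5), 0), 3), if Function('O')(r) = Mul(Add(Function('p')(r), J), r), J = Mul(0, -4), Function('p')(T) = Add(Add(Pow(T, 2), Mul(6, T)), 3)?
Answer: 30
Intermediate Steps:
Function('p')(T) = Add(3, Pow(T, 2), Mul(6, T))
J = 0
Function('O')(r) = Mul(r, Add(3, Pow(r, 2), Mul(6, r))) (Function('O')(r) = Mul(Add(Add(3, Pow(r, 2), Mul(6, r)), 0), r) = Mul(Add(3, Pow(r, 2), Mul(6, r)), r) = Mul(r, Add(3, Pow(r, 2), Mul(6, r))))
Mul(Add(Function('O')(-5), 0), 3) = Mul(Add(Mul(-5, Add(3, Pow(-5, 2), Mul(6, -5))), 0), 3) = Mul(Add(Mul(-5, Add(3, 25, -30)), 0), 3) = Mul(Add(Mul(-5, -2), 0), 3) = Mul(Add(10, 0), 3) = Mul(10, 3) = 30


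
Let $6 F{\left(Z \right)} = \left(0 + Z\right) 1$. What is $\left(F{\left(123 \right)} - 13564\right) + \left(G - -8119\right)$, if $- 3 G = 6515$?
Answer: $- \frac{45577}{6} \approx -7596.2$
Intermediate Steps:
$G = - \frac{6515}{3}$ ($G = \left(- \frac{1}{3}\right) 6515 = - \frac{6515}{3} \approx -2171.7$)
$F{\left(Z \right)} = \frac{Z}{6}$ ($F{\left(Z \right)} = \frac{\left(0 + Z\right) 1}{6} = \frac{Z 1}{6} = \frac{Z}{6}$)
$\left(F{\left(123 \right)} - 13564\right) + \left(G - -8119\right) = \left(\frac{1}{6} \cdot 123 - 13564\right) - - \frac{17842}{3} = \left(\frac{41}{2} - 13564\right) + \left(- \frac{6515}{3} + 8119\right) = - \frac{27087}{2} + \frac{17842}{3} = - \frac{45577}{6}$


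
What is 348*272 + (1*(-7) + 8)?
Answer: 94657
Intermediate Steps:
348*272 + (1*(-7) + 8) = 94656 + (-7 + 8) = 94656 + 1 = 94657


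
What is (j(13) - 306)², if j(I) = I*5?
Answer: 58081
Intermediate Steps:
j(I) = 5*I
(j(13) - 306)² = (5*13 - 306)² = (65 - 306)² = (-241)² = 58081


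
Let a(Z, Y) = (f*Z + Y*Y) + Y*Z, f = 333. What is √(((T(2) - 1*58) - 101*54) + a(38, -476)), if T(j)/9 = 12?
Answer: √215738 ≈ 464.48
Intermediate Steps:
T(j) = 108 (T(j) = 9*12 = 108)
a(Z, Y) = Y² + 333*Z + Y*Z (a(Z, Y) = (333*Z + Y*Y) + Y*Z = (333*Z + Y²) + Y*Z = (Y² + 333*Z) + Y*Z = Y² + 333*Z + Y*Z)
√(((T(2) - 1*58) - 101*54) + a(38, -476)) = √(((108 - 1*58) - 101*54) + ((-476)² + 333*38 - 476*38)) = √(((108 - 58) - 5454) + (226576 + 12654 - 18088)) = √((50 - 5454) + 221142) = √(-5404 + 221142) = √215738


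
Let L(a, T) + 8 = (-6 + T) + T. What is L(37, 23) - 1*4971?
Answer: -4939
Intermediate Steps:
L(a, T) = -14 + 2*T (L(a, T) = -8 + ((-6 + T) + T) = -8 + (-6 + 2*T) = -14 + 2*T)
L(37, 23) - 1*4971 = (-14 + 2*23) - 1*4971 = (-14 + 46) - 4971 = 32 - 4971 = -4939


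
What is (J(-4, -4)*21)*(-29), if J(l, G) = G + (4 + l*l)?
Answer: -9744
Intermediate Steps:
J(l, G) = 4 + G + l**2 (J(l, G) = G + (4 + l**2) = 4 + G + l**2)
(J(-4, -4)*21)*(-29) = ((4 - 4 + (-4)**2)*21)*(-29) = ((4 - 4 + 16)*21)*(-29) = (16*21)*(-29) = 336*(-29) = -9744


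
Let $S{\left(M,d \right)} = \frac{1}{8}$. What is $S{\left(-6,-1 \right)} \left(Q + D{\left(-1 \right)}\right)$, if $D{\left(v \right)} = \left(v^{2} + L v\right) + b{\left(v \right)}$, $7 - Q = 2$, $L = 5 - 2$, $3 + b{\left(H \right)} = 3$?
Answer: $\frac{3}{8} \approx 0.375$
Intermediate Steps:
$S{\left(M,d \right)} = \frac{1}{8}$
$b{\left(H \right)} = 0$ ($b{\left(H \right)} = -3 + 3 = 0$)
$L = 3$
$Q = 5$ ($Q = 7 - 2 = 5$)
$D{\left(v \right)} = v^{2} + 3 v$ ($D{\left(v \right)} = \left(v^{2} + 3 v\right) + 0 = v^{2} + 3 v$)
$S{\left(-6,-1 \right)} \left(Q + D{\left(-1 \right)}\right) = \frac{5 - \left(3 - 1\right)}{8} = \frac{5 - 2}{8} = \frac{1}{8} \cdot 3 = \frac{3}{8}$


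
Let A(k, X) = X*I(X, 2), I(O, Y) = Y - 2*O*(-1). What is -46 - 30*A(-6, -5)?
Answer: -1246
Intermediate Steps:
I(O, Y) = Y + 2*O
A(k, X) = X*(2 + 2*X)
-46 - 30*A(-6, -5) = -46 - 60*(-5)*(1 - 5) = -46 - 60*(-5)*(-4) = -46 - 30*40 = -46 - 1200 = -1246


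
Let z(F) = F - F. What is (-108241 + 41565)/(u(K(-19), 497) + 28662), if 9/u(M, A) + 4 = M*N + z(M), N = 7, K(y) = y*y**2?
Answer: -3201581492/1376263245 ≈ -2.3263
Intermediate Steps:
z(F) = 0
K(y) = y**3
u(M, A) = 9/(-4 + 7*M) (u(M, A) = 9/(-4 + (M*7 + 0)) = 9/(-4 + (7*M + 0)) = 9/(-4 + 7*M))
(-108241 + 41565)/(u(K(-19), 497) + 28662) = (-108241 + 41565)/(9/(-4 + 7*(-19)**3) + 28662) = -66676/(9/(-4 + 7*(-6859)) + 28662) = -66676/(9/(-4 - 48013) + 28662) = -66676/(9/(-48017) + 28662) = -66676/(9*(-1/48017) + 28662) = -66676/(-9/48017 + 28662) = -66676/1376263245/48017 = -66676*48017/1376263245 = -3201581492/1376263245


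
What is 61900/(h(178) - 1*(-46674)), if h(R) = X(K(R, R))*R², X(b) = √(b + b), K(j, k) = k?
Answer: -144456030/17760067123 + 196123960*√89/17760067123 ≈ 0.096045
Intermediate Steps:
X(b) = √2*√b (X(b) = √(2*b) = √2*√b)
h(R) = √2*R^(5/2) (h(R) = (√2*√R)*R² = √2*R^(5/2))
61900/(h(178) - 1*(-46674)) = 61900/(√2*178^(5/2) - 1*(-46674)) = 61900/(√2*(31684*√178) + 46674) = 61900/(63368*√89 + 46674) = 61900/(46674 + 63368*√89)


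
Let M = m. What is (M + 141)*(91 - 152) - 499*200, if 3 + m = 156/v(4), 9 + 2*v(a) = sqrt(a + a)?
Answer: -7728626/73 + 38064*sqrt(2)/73 ≈ -1.0513e+5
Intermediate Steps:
v(a) = -9/2 + sqrt(2)*sqrt(a)/2 (v(a) = -9/2 + sqrt(a + a)/2 = -9/2 + sqrt(2*a)/2 = -9/2 + (sqrt(2)*sqrt(a))/2 = -9/2 + sqrt(2)*sqrt(a)/2)
m = -3 + 156/(-9/2 + sqrt(2)) (m = -3 + 156/(-9/2 + sqrt(2)*sqrt(4)/2) = -3 + 156/(-9/2 + (1/2)*sqrt(2)*2) = -3 + 156/(-9/2 + sqrt(2)) ≈ -53.554)
M = -3027/73 - 624*sqrt(2)/73 ≈ -53.554
(M + 141)*(91 - 152) - 499*200 = ((-3027/73 - 624*sqrt(2)/73) + 141)*(91 - 152) - 499*200 = (7266/73 - 624*sqrt(2)/73)*(-61) - 99800 = (-443226/73 + 38064*sqrt(2)/73) - 99800 = -7728626/73 + 38064*sqrt(2)/73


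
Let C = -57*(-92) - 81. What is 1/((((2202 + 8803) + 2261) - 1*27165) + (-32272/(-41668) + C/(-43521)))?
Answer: -151119419/2100309689862 ≈ -7.1951e-5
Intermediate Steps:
C = 5163 (C = 5244 - 81 = 5163)
1/((((2202 + 8803) + 2261) - 1*27165) + (-32272/(-41668) + C/(-43521))) = 1/((((2202 + 8803) + 2261) - 1*27165) + (-32272/(-41668) + 5163/(-43521))) = 1/(((11005 + 2261) - 27165) + (-32272*(-1/41668) + 5163*(-1/43521))) = 1/((13266 - 27165) + (8068/10417 - 1721/14507)) = 1/(-13899 + 99114819/151119419) = 1/(-2100309689862/151119419) = -151119419/2100309689862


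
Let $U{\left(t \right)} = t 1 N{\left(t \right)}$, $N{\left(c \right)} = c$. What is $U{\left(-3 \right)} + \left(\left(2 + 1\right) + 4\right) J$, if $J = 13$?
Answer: $100$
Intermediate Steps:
$U{\left(t \right)} = t^{2}$ ($U{\left(t \right)} = t 1 t = t t = t^{2}$)
$U{\left(-3 \right)} + \left(\left(2 + 1\right) + 4\right) J = \left(-3\right)^{2} + \left(\left(2 + 1\right) + 4\right) 13 = 9 + \left(3 + 4\right) 13 = 9 + 7 \cdot 13 = 9 + 91 = 100$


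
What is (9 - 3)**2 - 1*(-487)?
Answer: 523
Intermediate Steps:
(9 - 3)**2 - 1*(-487) = 6**2 + 487 = 36 + 487 = 523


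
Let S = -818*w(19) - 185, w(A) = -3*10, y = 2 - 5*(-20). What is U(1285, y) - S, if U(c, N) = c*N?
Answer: 106715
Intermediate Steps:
y = 102 (y = 2 + 100 = 102)
w(A) = -30
U(c, N) = N*c
S = 24355 (S = -818*(-30) - 185 = 24540 - 185 = 24355)
U(1285, y) - S = 102*1285 - 1*24355 = 131070 - 24355 = 106715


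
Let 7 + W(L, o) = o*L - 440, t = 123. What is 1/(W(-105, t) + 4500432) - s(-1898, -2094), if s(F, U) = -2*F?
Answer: -17032917719/4487070 ≈ -3796.0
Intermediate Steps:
W(L, o) = -447 + L*o (W(L, o) = -7 + (o*L - 440) = -7 + (L*o - 440) = -7 + (-440 + L*o) = -447 + L*o)
1/(W(-105, t) + 4500432) - s(-1898, -2094) = 1/((-447 - 105*123) + 4500432) - (-2)*(-1898) = 1/((-447 - 12915) + 4500432) - 1*3796 = 1/(-13362 + 4500432) - 3796 = 1/4487070 - 3796 = -17032917719/4487070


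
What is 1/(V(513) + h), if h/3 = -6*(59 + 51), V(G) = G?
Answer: -1/1467 ≈ -0.00068166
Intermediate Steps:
h = -1980 (h = 3*(-6*(59 + 51)) = 3*(-6*110) = 3*(-660) = -1980)
1/(V(513) + h) = 1/(513 - 1980) = 1/(-1467) = -1/1467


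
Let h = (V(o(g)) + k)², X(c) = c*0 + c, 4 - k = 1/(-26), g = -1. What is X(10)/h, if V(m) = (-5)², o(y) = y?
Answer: 1352/114005 ≈ 0.011859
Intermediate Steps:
k = 105/26 (k = 4 - 1/(-26) = 4 - 1*(-1/26) = 4 + 1/26 = 105/26 ≈ 4.0385)
V(m) = 25
X(c) = c (X(c) = 0 + c = c)
h = 570025/676 (h = (25 + 105/26)² = (755/26)² = 570025/676 ≈ 843.23)
X(10)/h = 10/(570025/676) = 10*(676/570025) = 1352/114005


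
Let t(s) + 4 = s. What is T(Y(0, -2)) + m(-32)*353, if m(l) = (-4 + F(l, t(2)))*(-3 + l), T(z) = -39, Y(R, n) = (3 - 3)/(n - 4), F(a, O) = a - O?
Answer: 420031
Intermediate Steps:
t(s) = -4 + s
Y(R, n) = 0 (Y(R, n) = 0/(-4 + n) = 0)
m(l) = (-3 + l)*(-2 + l) (m(l) = (-4 + (l - (-4 + 2)))*(-3 + l) = (-4 + (l - 1*(-2)))*(-3 + l) = (-4 + (l + 2))*(-3 + l) = (-4 + (2 + l))*(-3 + l) = (-2 + l)*(-3 + l) = (-3 + l)*(-2 + l))
T(Y(0, -2)) + m(-32)*353 = -39 + (6 + (-32)² - 5*(-32))*353 = -39 + (6 + 1024 + 160)*353 = -39 + 1190*353 = -39 + 420070 = 420031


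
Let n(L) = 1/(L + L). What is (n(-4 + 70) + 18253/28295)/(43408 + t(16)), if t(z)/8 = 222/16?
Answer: 2437691/162540853860 ≈ 1.4997e-5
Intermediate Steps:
n(L) = 1/(2*L)
t(z) = 111 (t(z) = 8*(222/16) = 8*(222*(1/16)) = 8*(111/8) = 111)
(n(-4 + 70) + 18253/28295)/(43408 + t(16)) = (1/(2*(-4 + 70)) + 18253/28295)/(43408 + 111) = ((½)/66 + 18253*(1/28295))/43519 = ((½)*(1/66) + 18253/28295)*(1/43519) = (1/132 + 18253/28295)*(1/43519) = (2437691/3734940)*(1/43519) = 2437691/162540853860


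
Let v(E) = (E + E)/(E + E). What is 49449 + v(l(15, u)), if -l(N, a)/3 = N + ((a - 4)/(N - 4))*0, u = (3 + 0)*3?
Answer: 49450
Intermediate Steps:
u = 9 (u = 3*3 = 9)
l(N, a) = -3*N (l(N, a) = -3*(N + ((a - 4)/(N - 4))*0) = -3*(N + ((-4 + a)/(-4 + N))*0) = -3*(N + 0) = -3*N)
v(E) = 1 (v(E) = (2*E)/((2*E)) = (2*E)*(1/(2*E)) = 1)
49449 + v(l(15, u)) = 49449 + 1 = 49450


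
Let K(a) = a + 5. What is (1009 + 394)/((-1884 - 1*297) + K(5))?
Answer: -1403/2171 ≈ -0.64625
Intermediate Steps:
K(a) = 5 + a
(1009 + 394)/((-1884 - 1*297) + K(5)) = (1009 + 394)/((-1884 - 1*297) + (5 + 5)) = 1403/((-1884 - 297) + 10) = 1403/(-2181 + 10) = 1403/(-2171) = 1403*(-1/2171) = -1403/2171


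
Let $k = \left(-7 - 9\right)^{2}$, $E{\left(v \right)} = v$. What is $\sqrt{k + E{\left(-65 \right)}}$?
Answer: $\sqrt{191} \approx 13.82$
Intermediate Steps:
$k = 256$ ($k = \left(-16\right)^{2} = 256$)
$\sqrt{k + E{\left(-65 \right)}} = \sqrt{256 - 65} = \sqrt{191}$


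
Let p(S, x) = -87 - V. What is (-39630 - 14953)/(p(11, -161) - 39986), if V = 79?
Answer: 54583/40152 ≈ 1.3594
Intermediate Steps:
p(S, x) = -166 (p(S, x) = -87 - 1*79 = -87 - 79 = -166)
(-39630 - 14953)/(p(11, -161) - 39986) = (-39630 - 14953)/(-166 - 39986) = -54583/(-40152) = -54583*(-1/40152) = 54583/40152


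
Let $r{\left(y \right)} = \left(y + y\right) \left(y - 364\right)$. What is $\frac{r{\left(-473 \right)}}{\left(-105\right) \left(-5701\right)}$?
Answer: $\frac{263934}{199535} \approx 1.3227$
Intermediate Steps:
$r{\left(y \right)} = 2 y \left(-364 + y\right)$
$\frac{r{\left(-473 \right)}}{\left(-105\right) \left(-5701\right)} = \frac{2 \left(-473\right) \left(-364 - 473\right)}{\left(-105\right) \left(-5701\right)} = \frac{2 \left(-473\right) \left(-837\right)}{598605} = 791802 \cdot \frac{1}{598605} = \frac{263934}{199535}$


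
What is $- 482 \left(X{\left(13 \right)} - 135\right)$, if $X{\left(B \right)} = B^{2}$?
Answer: $-16388$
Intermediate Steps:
$- 482 \left(X{\left(13 \right)} - 135\right) = - 482 \left(13^{2} - 135\right) = - 482 \left(169 - 135\right) = \left(-482\right) 34 = -16388$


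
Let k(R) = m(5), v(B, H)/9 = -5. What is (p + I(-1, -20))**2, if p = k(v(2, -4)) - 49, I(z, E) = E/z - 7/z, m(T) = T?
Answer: 289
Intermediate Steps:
v(B, H) = -45 (v(B, H) = 9*(-5) = -45)
k(R) = 5
I(z, E) = -7/z + E/z
p = -44 (p = 5 - 49 = -44)
(p + I(-1, -20))**2 = (-44 + (-7 - 20)/(-1))**2 = (-44 - 1*(-27))**2 = (-44 + 27)**2 = (-17)**2 = 289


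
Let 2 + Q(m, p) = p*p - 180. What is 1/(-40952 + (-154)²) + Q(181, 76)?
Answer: 96418183/17236 ≈ 5594.0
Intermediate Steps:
Q(m, p) = -182 + p² (Q(m, p) = -2 + (p*p - 180) = -2 + (p² - 180) = -2 + (-180 + p²) = -182 + p²)
1/(-40952 + (-154)²) + Q(181, 76) = 1/(-40952 + (-154)²) + (-182 + 76²) = 1/(-40952 + 23716) + (-182 + 5776) = 1/(-17236) + 5594 = -1/17236 + 5594 = 96418183/17236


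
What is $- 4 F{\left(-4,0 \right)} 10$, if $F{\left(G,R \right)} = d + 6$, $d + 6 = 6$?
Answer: $-240$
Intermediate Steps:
$d = 0$ ($d = -6 + 6 = 0$)
$F{\left(G,R \right)} = 6$ ($F{\left(G,R \right)} = 0 + 6 = 6$)
$- 4 F{\left(-4,0 \right)} 10 = \left(-4\right) 6 \cdot 10 = \left(-24\right) 10 = -240$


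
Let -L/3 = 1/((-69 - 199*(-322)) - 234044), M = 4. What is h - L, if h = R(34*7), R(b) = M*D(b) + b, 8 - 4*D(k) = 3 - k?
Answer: 81786832/170035 ≈ 481.00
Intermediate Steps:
D(k) = 5/4 + k/4 (D(k) = 2 - (3 - k)/4 = 2 + (-¾ + k/4) = 5/4 + k/4)
R(b) = 5 + 2*b (R(b) = 4*(5/4 + b/4) + b = (5 + b) + b = 5 + 2*b)
h = 481 (h = 5 + 2*(34*7) = 5 + 2*238 = 5 + 476 = 481)
L = 3/170035 (L = -3/((-69 - 199*(-322)) - 234044) = -3/((-69 + 64078) - 234044) = -3/(64009 - 234044) = -3/(-170035) = -3*(-1/170035) = 3/170035 ≈ 1.7643e-5)
h - L = 481 - 1*3/170035 = 481 - 3/170035 = 81786832/170035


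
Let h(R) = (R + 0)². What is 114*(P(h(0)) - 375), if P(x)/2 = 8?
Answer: -40926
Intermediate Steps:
h(R) = R²
P(x) = 16 (P(x) = 2*8 = 16)
114*(P(h(0)) - 375) = 114*(16 - 375) = 114*(-359) = -40926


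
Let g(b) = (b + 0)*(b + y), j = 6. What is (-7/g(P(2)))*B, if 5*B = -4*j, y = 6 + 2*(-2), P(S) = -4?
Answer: 21/5 ≈ 4.2000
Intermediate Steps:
y = 2 (y = 6 - 4 = 2)
g(b) = b*(2 + b) (g(b) = (b + 0)*(b + 2) = b*(2 + b))
B = -24/5 (B = (-4*6)/5 = (⅕)*(-24) = -24/5 ≈ -4.8000)
(-7/g(P(2)))*B = -7*(-1/(4*(2 - 4)))*(-24/5) = -7/((-4*(-2)))*(-24/5) = -7/8*(-24/5) = 21/5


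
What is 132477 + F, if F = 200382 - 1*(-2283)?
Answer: 335142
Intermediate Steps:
F = 202665 (F = 200382 + 2283 = 202665)
132477 + F = 132477 + 202665 = 335142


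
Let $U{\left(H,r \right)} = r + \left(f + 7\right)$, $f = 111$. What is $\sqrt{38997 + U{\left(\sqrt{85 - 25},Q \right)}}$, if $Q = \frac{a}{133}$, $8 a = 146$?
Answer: $\frac{\sqrt{2767630649}}{266} \approx 197.78$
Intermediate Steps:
$a = \frac{73}{4}$ ($a = \frac{1}{8} \cdot 146 = \frac{73}{4} \approx 18.25$)
$Q = \frac{73}{532}$ ($Q = \frac{73}{4 \cdot 133} = \frac{73}{4} \cdot \frac{1}{133} = \frac{73}{532} \approx 0.13722$)
$U{\left(H,r \right)} = 118 + r$ ($U{\left(H,r \right)} = r + \left(111 + 7\right) = r + 118 = 118 + r$)
$\sqrt{38997 + U{\left(\sqrt{85 - 25},Q \right)}} = \sqrt{38997 + \left(118 + \frac{73}{532}\right)} = \sqrt{38997 + \frac{62849}{532}} = \sqrt{\frac{20809253}{532}} = \frac{\sqrt{2767630649}}{266}$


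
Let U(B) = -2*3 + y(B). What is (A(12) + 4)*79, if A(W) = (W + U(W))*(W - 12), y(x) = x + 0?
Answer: 316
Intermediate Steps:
y(x) = x
U(B) = -6 + B (U(B) = -2*3 + B = -6 + B)
A(W) = (-12 + W)*(-6 + 2*W) (A(W) = (W + (-6 + W))*(W - 12) = (-6 + 2*W)*(-12 + W) = (-12 + W)*(-6 + 2*W))
(A(12) + 4)*79 = ((72 - 30*12 + 2*12²) + 4)*79 = ((72 - 360 + 2*144) + 4)*79 = ((72 - 360 + 288) + 4)*79 = (0 + 4)*79 = 4*79 = 316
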